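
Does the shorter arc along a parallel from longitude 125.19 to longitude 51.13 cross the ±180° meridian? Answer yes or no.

No

Signed shortest Δλ = ((51.13 − 125.19 + 180) mod 360) − 180 = -74.06°.
Going west by 74.06° from +125.19° reaches +51.13° without touching 180°.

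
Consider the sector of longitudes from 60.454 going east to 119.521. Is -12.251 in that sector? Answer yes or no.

No

Band width going east from +60.454° to +119.521°: ((119.521 − 60.454) mod 360) = 59.067°.
Offset of -12.251° east of the west edge: ((-12.251 − 60.454) mod 360) = 287.295°.
287.295° > 59.067° ⇒ outside.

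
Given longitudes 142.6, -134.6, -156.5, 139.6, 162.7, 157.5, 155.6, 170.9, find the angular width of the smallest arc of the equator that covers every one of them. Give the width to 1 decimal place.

Sort the longitudes: -156.5°, -134.6°, +139.6°, +142.6°, +155.6°, +157.5°, +162.7°, +170.9°.
Eastward gaps between consecutive values (wrapping around): 21.9°, 274.2°, 3.0°, 13.0°, 1.9°, 5.2°, 8.2°, 32.6°.
Largest gap = 274.2° ⇒ minimal covering band is its complement: 360° − 274.2° = 85.8°.
Band runs from +139.6° eastward to -134.6°, crossing the antimeridian.

85.8°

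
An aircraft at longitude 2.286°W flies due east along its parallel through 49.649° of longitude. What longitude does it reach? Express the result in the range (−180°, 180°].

47.363°E

Start at -2.286°; shift +49.649° → +47.363°.
+47.363° already lies in (−180°, 180°].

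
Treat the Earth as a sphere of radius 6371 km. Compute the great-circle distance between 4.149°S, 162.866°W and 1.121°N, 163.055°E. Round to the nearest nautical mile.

2069 nmi

Δλ = 163.055 − -162.866 = 325.921°; wrapped into (−180°, 180°]: -34.079°.
Δφ = 1.121 − -4.149 = 5.270°.
a = sin²(Δφ/2) + cos φ₁ · cos φ₂ · sin²(Δλ/2) = 0.087739.
c = 2·atan2(√a, √(1−a)) = 0.60144 rad → d = 6371·c ≈ 3831.78 km ≈ 2068.99 nmi.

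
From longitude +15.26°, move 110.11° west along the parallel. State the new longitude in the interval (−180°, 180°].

Start at +15.26°; shift −110.11° → -94.85°.
-94.85° already lies in (−180°, 180°].

-94.85°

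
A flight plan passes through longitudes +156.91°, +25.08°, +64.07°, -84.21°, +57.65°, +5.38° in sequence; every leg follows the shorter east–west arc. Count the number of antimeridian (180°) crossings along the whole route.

Leg 1: +156.91° → +25.08°, shortest Δλ = -131.83° (west) — does not cross 180°.
Leg 2: +25.08° → +64.07°, shortest Δλ = 38.99° (east) — does not cross 180°.
Leg 3: +64.07° → -84.21°, shortest Δλ = -148.28° (west) — does not cross 180°.
Leg 4: -84.21° → +57.65°, shortest Δλ = 141.86° (east) — does not cross 180°.
Leg 5: +57.65° → +5.38°, shortest Δλ = -52.27° (west) — does not cross 180°.
Total crossings: 0.

0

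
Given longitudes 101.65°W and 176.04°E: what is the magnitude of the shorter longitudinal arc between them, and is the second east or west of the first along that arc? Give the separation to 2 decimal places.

82.31° west

Raw difference: 176.04 − -101.65 = 277.69°.
Normalise into (−180°, 180°]: 277.69° − 360° = -82.31°.
Negative ⇒ the second point lies to the west; separation 82.31°.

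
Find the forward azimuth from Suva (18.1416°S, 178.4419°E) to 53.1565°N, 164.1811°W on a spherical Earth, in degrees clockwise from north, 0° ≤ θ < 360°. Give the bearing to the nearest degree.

Δλ = -164.1811 − 178.4419 = -342.6230°; wrapped into (−180°, 180°]: 17.3770°.
θ = atan2( sin Δλ · cos φ₂ , cos φ₁ · sin φ₂ − sin φ₁ · cos φ₂ · cos Δλ )
  = atan2(0.17908, 0.93868) = 10.801° → normalised to [0°, 360°): 10.801°.

11°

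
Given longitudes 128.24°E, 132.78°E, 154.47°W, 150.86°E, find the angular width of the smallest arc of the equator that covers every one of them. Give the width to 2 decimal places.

77.29°

Sort the longitudes: -154.47°, +128.24°, +132.78°, +150.86°.
Eastward gaps between consecutive values (wrapping around): 282.71°, 4.54°, 18.08°, 54.67°.
Largest gap = 282.71° ⇒ minimal covering band is its complement: 360° − 282.71° = 77.29°.
Band runs from +128.24° eastward to -154.47°, crossing the antimeridian.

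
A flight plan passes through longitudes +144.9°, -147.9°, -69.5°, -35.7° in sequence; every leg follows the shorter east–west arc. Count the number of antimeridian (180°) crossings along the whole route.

1

Leg 1: +144.9° → -147.9°, shortest Δλ = 67.2° (east) — crosses 180°.
Leg 2: -147.9° → -69.5°, shortest Δλ = 78.4° (east) — does not cross 180°.
Leg 3: -69.5° → -35.7°, shortest Δλ = 33.8° (east) — does not cross 180°.
Total crossings: 1.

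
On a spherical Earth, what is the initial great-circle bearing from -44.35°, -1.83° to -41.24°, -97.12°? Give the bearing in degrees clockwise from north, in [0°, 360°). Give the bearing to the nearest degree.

Δλ = -97.12 − -1.83 = -95.29°.
θ = atan2( sin Δλ · cos φ₂ , cos φ₁ · sin φ₂ − sin φ₁ · cos φ₂ · cos Δλ )
  = atan2(-0.74875, -0.51986) = -124.772° → normalised to [0°, 360°): 235.228°.

235°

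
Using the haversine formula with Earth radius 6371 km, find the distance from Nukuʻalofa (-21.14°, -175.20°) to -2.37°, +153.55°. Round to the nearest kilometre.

3975 km

Δλ = 153.55 − -175.20 = 328.75°; wrapped into (−180°, 180°]: -31.25°.
Δφ = -2.37 − -21.14 = 18.77°.
a = sin²(Δφ/2) + cos φ₁ · cos φ₂ · sin²(Δλ/2) = 0.094195.
c = 2·atan2(√a, √(1−a)) = 0.62389 rad → d = 6371·c ≈ 3974.83 km.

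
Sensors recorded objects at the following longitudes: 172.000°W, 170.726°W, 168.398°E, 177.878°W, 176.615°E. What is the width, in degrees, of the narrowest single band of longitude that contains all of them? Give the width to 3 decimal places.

Sort the longitudes: -177.878°, -172.000°, -170.726°, +168.398°, +176.615°.
Eastward gaps between consecutive values (wrapping around): 5.878°, 1.274°, 339.124°, 8.217°, 5.507°.
Largest gap = 339.124° ⇒ minimal covering band is its complement: 360° − 339.124° = 20.876°.
Band runs from +168.398° eastward to -170.726°, crossing the antimeridian.

20.876°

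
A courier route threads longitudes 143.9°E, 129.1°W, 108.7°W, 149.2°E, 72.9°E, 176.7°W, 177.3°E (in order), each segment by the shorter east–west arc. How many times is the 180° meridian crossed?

Leg 1: +143.9° → -129.1°, shortest Δλ = 87.0° (east) — crosses 180°.
Leg 2: -129.1° → -108.7°, shortest Δλ = 20.4° (east) — does not cross 180°.
Leg 3: -108.7° → +149.2°, shortest Δλ = -102.1° (west) — crosses 180°.
Leg 4: +149.2° → +72.9°, shortest Δλ = -76.3° (west) — does not cross 180°.
Leg 5: +72.9° → -176.7°, shortest Δλ = 110.4° (east) — crosses 180°.
Leg 6: -176.7° → +177.3°, shortest Δλ = -6.0° (west) — crosses 180°.
Total crossings: 4.

4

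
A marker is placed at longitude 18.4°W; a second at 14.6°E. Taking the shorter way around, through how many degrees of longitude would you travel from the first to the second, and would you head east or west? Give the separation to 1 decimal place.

Raw difference: 14.6 − -18.4 = 33.0°.
Normalise into (−180°, 180°]: 33.0° stays 33.0°.
Positive ⇒ the second point lies to the east; separation 33.0°.

33.0° east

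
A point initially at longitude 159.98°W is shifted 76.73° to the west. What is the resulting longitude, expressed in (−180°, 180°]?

123.29°E

Start at -159.98°; shift −76.73° → -236.71°.
-236.71° lies outside (−180°, 180°]; add 360° → +123.29°.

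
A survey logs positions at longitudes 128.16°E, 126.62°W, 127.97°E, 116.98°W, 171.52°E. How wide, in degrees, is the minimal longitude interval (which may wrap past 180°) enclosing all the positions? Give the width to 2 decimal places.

Sort the longitudes: -126.62°, -116.98°, +127.97°, +128.16°, +171.52°.
Eastward gaps between consecutive values (wrapping around): 9.64°, 244.95°, 0.19°, 43.36°, 61.86°.
Largest gap = 244.95° ⇒ minimal covering band is its complement: 360° − 244.95° = 115.05°.
Band runs from +127.97° eastward to -116.98°, crossing the antimeridian.

115.05°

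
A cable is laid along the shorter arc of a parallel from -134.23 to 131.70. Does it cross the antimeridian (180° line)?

Yes

Naïve |131.70 − -134.23| = 265.93° > 180°, so the shorter arc goes the other way round — across 180°.
Signed shortest Δλ = ((131.70 − -134.23 + 180) mod 360) − 180 = -94.07°.
Going west by 94.07° from -134.23° passes through 180° before reaching +131.70°.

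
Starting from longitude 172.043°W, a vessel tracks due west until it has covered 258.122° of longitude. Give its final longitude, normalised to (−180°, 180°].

Start at -172.043°; shift −258.122° → -430.165°.
-430.165° lies outside (−180°, 180°]; add 360° → -70.165°.

70.165°W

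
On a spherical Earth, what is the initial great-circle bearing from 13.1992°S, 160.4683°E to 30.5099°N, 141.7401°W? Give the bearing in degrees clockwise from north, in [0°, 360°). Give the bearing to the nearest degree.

Δλ = -141.7401 − 160.4683 = -302.2084°; wrapped into (−180°, 180°]: 57.7916°.
θ = atan2( sin Δλ · cos φ₂ , cos φ₁ · sin φ₂ − sin φ₁ · cos φ₂ · cos Δλ )
  = atan2(0.72896, 0.59913) = 50.584° → normalised to [0°, 360°): 50.584°.

51°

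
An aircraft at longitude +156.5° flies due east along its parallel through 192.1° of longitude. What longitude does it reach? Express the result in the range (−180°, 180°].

Start at +156.5°; shift +192.1° → +348.6°.
+348.6° lies outside (−180°, 180°]; subtract 360° → -11.4°.

-11.4°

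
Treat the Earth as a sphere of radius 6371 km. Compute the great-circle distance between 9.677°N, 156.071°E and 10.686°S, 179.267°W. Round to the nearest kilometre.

Δλ = -179.267 − 156.071 = -335.338°; wrapped into (−180°, 180°]: 24.662°.
Δφ = -10.686 − 9.677 = -20.363°.
a = sin²(Δφ/2) + cos φ₁ · cos φ₂ · sin²(Δλ/2) = 0.075425.
c = 2·atan2(√a, √(1−a)) = 0.55642 rad → d = 6371·c ≈ 3544.98 km.

3545 km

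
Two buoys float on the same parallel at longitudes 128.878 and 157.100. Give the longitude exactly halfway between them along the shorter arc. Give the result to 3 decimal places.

+142.989°

Signed shortest Δλ from +128.878° to +157.100° is +28.222°.
Midpoint longitude = +128.878° + (+28.222°)/2 = +128.878° + 14.111° = +142.989°.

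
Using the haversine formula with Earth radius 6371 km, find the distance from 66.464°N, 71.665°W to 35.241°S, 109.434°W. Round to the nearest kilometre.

Δλ = -109.434 − -71.665 = -37.769°.
Δφ = -35.241 − 66.464 = -101.705°.
a = sin²(Δφ/2) + cos φ₁ · cos φ₂ · sin²(Δλ/2) = 0.635602.
c = 2·atan2(√a, √(1−a)) = 1.84544 rad → d = 6371·c ≈ 11757.30 km.

11757 km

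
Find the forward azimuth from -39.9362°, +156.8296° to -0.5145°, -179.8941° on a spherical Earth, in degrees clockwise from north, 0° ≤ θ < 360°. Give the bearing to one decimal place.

Δλ = -179.8941 − 156.8296 = -336.7237°; wrapped into (−180°, 180°]: 23.2763°.
θ = atan2( sin Δλ · cos φ₂ , cos φ₁ · sin φ₂ − sin φ₁ · cos φ₂ · cos Δλ )
  = atan2(0.39515, 0.58278) = 34.139° → normalised to [0°, 360°): 34.139°.

34.1°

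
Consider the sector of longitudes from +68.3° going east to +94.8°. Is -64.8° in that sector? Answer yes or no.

Band width going east from +68.3° to +94.8°: ((94.8 − 68.3) mod 360) = 26.5°.
Offset of -64.8° east of the west edge: ((-64.8 − 68.3) mod 360) = 226.9°.
226.9° > 26.5° ⇒ outside.

No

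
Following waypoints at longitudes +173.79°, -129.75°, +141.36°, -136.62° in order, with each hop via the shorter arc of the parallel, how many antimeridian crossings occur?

3

Leg 1: +173.79° → -129.75°, shortest Δλ = 56.46° (east) — crosses 180°.
Leg 2: -129.75° → +141.36°, shortest Δλ = -88.89° (west) — crosses 180°.
Leg 3: +141.36° → -136.62°, shortest Δλ = 82.02° (east) — crosses 180°.
Total crossings: 3.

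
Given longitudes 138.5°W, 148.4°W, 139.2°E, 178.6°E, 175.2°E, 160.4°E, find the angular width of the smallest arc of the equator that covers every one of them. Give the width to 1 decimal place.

Sort the longitudes: -148.4°, -138.5°, +139.2°, +160.4°, +175.2°, +178.6°.
Eastward gaps between consecutive values (wrapping around): 9.9°, 277.7°, 21.2°, 14.8°, 3.4°, 33.0°.
Largest gap = 277.7° ⇒ minimal covering band is its complement: 360° − 277.7° = 82.3°.
Band runs from +139.2° eastward to -138.5°, crossing the antimeridian.

82.3°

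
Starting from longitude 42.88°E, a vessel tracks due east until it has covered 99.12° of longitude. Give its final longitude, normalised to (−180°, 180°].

Start at +42.88°; shift +99.12° → +142.00°.
+142.00° already lies in (−180°, 180°].

142.00°E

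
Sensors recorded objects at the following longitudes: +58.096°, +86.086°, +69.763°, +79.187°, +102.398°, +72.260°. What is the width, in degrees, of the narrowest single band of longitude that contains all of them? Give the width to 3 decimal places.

44.302°

Sort the longitudes: +58.096°, +69.763°, +72.260°, +79.187°, +86.086°, +102.398°.
Eastward gaps between consecutive values (wrapping around): 11.667°, 2.497°, 6.927°, 6.899°, 16.312°, 315.698°.
Largest gap = 315.698° ⇒ minimal covering band is its complement: 360° − 315.698° = 44.302°.
Band runs from +58.096° eastward to +102.398°.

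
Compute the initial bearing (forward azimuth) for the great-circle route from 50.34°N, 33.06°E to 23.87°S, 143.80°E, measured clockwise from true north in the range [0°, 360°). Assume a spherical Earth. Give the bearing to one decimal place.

90.6°

Δλ = 143.80 − 33.06 = 110.74°.
θ = atan2( sin Δλ · cos φ₂ , cos φ₁ · sin φ₂ − sin φ₁ · cos φ₂ · cos Δλ )
  = atan2(0.85521, -0.00896) = 90.600° → normalised to [0°, 360°): 90.600°.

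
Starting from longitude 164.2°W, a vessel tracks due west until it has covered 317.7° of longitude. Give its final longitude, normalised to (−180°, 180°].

Start at -164.2°; shift −317.7° → -481.9°.
-481.9° lies outside (−180°, 180°]; add 360° → -121.9°.

121.9°W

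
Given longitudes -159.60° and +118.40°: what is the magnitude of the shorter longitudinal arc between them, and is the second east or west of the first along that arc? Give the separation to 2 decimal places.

82.00° west

Raw difference: 118.40 − -159.60 = 278.0°.
Normalise into (−180°, 180°]: 278.0° − 360° = -82.0°.
Negative ⇒ the second point lies to the west; separation 82.00°.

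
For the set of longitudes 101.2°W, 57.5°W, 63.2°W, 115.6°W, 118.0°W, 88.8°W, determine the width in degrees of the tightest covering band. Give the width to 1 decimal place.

Sort the longitudes: -118.0°, -115.6°, -101.2°, -88.8°, -63.2°, -57.5°.
Eastward gaps between consecutive values (wrapping around): 2.4°, 14.4°, 12.4°, 25.6°, 5.7°, 299.5°.
Largest gap = 299.5° ⇒ minimal covering band is its complement: 360° − 299.5° = 60.5°.
Band runs from -118.0° eastward to -57.5°.

60.5°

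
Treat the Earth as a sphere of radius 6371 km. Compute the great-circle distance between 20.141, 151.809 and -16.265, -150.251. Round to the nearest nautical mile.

4055 nmi

Δλ = -150.251 − 151.809 = -302.060°; wrapped into (−180°, 180°]: 57.940°.
Δφ = -16.265 − 20.141 = -36.406°.
a = sin²(Δφ/2) + cos φ₁ · cos φ₂ · sin²(Δλ/2) = 0.309019.
c = 2·atan2(√a, √(1−a)) = 1.17888 rad → d = 6371·c ≈ 7510.64 km ≈ 4055.42 nmi.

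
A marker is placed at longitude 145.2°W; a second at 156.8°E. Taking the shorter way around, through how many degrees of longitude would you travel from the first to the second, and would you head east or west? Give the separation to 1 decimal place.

58.0° west

Raw difference: 156.8 − -145.2 = 302.0°.
Normalise into (−180°, 180°]: 302.0° − 360° = -58.0°.
Negative ⇒ the second point lies to the west; separation 58.0°.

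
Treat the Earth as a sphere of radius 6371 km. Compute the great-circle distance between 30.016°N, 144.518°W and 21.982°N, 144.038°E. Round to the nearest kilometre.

7085 km

Δλ = 144.038 − -144.518 = 288.556°; wrapped into (−180°, 180°]: -71.444°.
Δφ = 21.982 − 30.016 = -8.034°.
a = sin²(Δφ/2) + cos φ₁ · cos φ₂ · sin²(Δλ/2) = 0.278616.
c = 2·atan2(√a, √(1−a)) = 1.11211 rad → d = 6371·c ≈ 7085.27 km.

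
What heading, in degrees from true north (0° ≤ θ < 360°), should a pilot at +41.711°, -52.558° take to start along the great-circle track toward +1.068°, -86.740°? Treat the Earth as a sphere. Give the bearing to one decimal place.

226.3°

Δλ = -86.740 − -52.558 = -34.182°.
θ = atan2( sin Δλ · cos φ₂ , cos φ₁ · sin φ₂ − sin φ₁ · cos φ₂ · cos Δλ )
  = atan2(-0.56173, -0.53643) = -133.680° → normalised to [0°, 360°): 226.320°.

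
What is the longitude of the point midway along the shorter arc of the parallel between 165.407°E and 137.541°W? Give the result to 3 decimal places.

Signed shortest Δλ from +165.407° to -137.541° is +57.052°.
Midpoint longitude = +165.407° + (+57.052°)/2 = +165.407° + 28.526° = +193.933°.
Normalise into (−180°, 180°]: -166.067°.
(The naïve average (+165.407 + -137.541)/2 = 13.933° is on the wrong side of the globe.)

166.067°W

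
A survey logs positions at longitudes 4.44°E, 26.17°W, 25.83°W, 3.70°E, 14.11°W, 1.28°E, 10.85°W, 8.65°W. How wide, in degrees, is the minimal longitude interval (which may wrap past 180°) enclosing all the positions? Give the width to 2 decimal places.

Sort the longitudes: -26.17°, -25.83°, -14.11°, -10.85°, -8.65°, +1.28°, +3.70°, +4.44°.
Eastward gaps between consecutive values (wrapping around): 0.34°, 11.72°, 3.26°, 2.20°, 9.93°, 2.42°, 0.74°, 329.39°.
Largest gap = 329.39° ⇒ minimal covering band is its complement: 360° − 329.39° = 30.61°.
Band runs from -26.17° eastward to +4.44°.

30.61°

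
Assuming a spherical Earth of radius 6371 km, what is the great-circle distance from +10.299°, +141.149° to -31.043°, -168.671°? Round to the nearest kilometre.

Δλ = -168.671 − 141.149 = -309.820°; wrapped into (−180°, 180°]: 50.180°.
Δφ = -31.043 − 10.299 = -41.342°.
a = sin²(Δφ/2) + cos φ₁ · cos φ₂ · sin²(Δλ/2) = 0.276186.
c = 2·atan2(√a, √(1−a)) = 1.10669 rad → d = 6371·c ≈ 7050.70 km.

7051 km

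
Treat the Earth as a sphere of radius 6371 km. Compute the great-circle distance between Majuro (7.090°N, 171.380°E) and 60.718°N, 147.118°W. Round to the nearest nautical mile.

3716 nmi

Δλ = -147.118 − 171.380 = -318.498°; wrapped into (−180°, 180°]: 41.502°.
Δφ = 60.718 − 7.090 = 53.628°.
a = sin²(Δφ/2) + cos φ₁ · cos φ₂ · sin²(Δλ/2) = 0.264417.
c = 2·atan2(√a, √(1−a)) = 1.08018 rad → d = 6371·c ≈ 6881.86 km ≈ 3715.91 nmi.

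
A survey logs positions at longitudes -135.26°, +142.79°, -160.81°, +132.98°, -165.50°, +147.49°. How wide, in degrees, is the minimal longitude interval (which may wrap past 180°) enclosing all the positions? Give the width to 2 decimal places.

91.76°

Sort the longitudes: -165.50°, -160.81°, -135.26°, +132.98°, +142.79°, +147.49°.
Eastward gaps between consecutive values (wrapping around): 4.69°, 25.55°, 268.24°, 9.81°, 4.70°, 47.01°.
Largest gap = 268.24° ⇒ minimal covering band is its complement: 360° − 268.24° = 91.76°.
Band runs from +132.98° eastward to -135.26°, crossing the antimeridian.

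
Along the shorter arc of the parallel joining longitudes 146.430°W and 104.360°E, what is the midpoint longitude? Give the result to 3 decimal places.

158.965°E

Signed shortest Δλ from -146.430° to +104.360° is -109.210°.
Midpoint longitude = -146.430° + (-109.210°)/2 = -146.430° − 54.605° = -201.035°.
Normalise into (−180°, 180°]: +158.965°.
(The naïve average (-146.430 + +104.360)/2 = -21.035° is on the wrong side of the globe.)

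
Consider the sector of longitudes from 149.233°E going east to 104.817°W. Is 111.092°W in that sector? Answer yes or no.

Yes

Band width going east from +149.233° to -104.817°: ((-104.817 − 149.233) mod 360) = 105.950°.
Offset of -111.092° east of the west edge: ((-111.092 − 149.233) mod 360) = 99.675°.
99.675° ≤ 105.950° ⇒ inside.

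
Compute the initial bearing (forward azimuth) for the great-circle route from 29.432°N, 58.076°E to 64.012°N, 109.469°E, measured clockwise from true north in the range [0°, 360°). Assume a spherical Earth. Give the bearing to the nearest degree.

28°

Δλ = 109.469 − 58.076 = 51.393°.
θ = atan2( sin Δλ · cos φ₂ , cos φ₁ · sin φ₂ − sin φ₁ · cos φ₂ · cos Δλ )
  = atan2(0.34242, 0.64852) = 27.834° → normalised to [0°, 360°): 27.834°.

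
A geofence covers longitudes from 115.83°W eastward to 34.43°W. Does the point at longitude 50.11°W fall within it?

Band width going east from -115.83° to -34.43°: ((-34.43 − -115.83) mod 360) = 81.40°.
Offset of -50.11° east of the west edge: ((-50.11 − -115.83) mod 360) = 65.72°.
65.72° ≤ 81.40° ⇒ inside.

Yes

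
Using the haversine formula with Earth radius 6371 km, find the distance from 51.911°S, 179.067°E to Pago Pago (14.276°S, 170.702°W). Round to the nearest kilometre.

4283 km

Δλ = -170.702 − 179.067 = -349.769°; wrapped into (−180°, 180°]: 10.231°.
Δφ = -14.276 − -51.911 = 37.635°.
a = sin²(Δφ/2) + cos φ₁ · cos φ₂ · sin²(Δλ/2) = 0.108795.
c = 2·atan2(√a, √(1−a)) = 0.67227 rad → d = 6371·c ≈ 4283.02 km.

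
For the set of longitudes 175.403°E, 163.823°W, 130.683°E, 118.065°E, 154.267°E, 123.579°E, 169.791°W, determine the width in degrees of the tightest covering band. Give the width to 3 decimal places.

Sort the longitudes: -169.791°, -163.823°, +118.065°, +123.579°, +130.683°, +154.267°, +175.403°.
Eastward gaps between consecutive values (wrapping around): 5.968°, 281.888°, 5.514°, 7.104°, 23.584°, 21.136°, 14.806°.
Largest gap = 281.888° ⇒ minimal covering band is its complement: 360° − 281.888° = 78.112°.
Band runs from +118.065° eastward to -163.823°, crossing the antimeridian.

78.112°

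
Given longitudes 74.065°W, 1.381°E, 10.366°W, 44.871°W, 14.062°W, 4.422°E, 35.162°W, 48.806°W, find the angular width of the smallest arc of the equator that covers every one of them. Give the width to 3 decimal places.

78.487°

Sort the longitudes: -74.065°, -48.806°, -44.871°, -35.162°, -14.062°, -10.366°, +1.381°, +4.422°.
Eastward gaps between consecutive values (wrapping around): 25.259°, 3.935°, 9.709°, 21.100°, 3.696°, 11.747°, 3.041°, 281.513°.
Largest gap = 281.513° ⇒ minimal covering band is its complement: 360° − 281.513° = 78.487°.
Band runs from -74.065° eastward to +4.422°.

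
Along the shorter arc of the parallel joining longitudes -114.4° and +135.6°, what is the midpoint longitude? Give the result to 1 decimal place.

Signed shortest Δλ from -114.4° to +135.6° is -110.0°.
Midpoint longitude = -114.4° + (-110.0°)/2 = -114.4° − 55.0° = -169.4°.
(The naïve average (-114.4 + +135.6)/2 = 10.6° is on the wrong side of the globe.)

-169.4°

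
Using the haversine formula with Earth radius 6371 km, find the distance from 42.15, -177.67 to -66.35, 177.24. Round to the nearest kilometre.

12073 km

Δλ = 177.24 − -177.67 = 354.91°; wrapped into (−180°, 180°]: -5.09°.
Δφ = -66.35 − 42.15 = -108.50°.
a = sin²(Δφ/2) + cos φ₁ · cos φ₂ · sin²(Δλ/2) = 0.659239.
c = 2·atan2(√a, √(1−a)) = 1.89492 rad → d = 6371·c ≈ 12072.53 km.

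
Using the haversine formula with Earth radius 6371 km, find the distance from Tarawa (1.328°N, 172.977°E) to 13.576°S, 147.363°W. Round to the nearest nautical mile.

Δλ = -147.363 − 172.977 = -320.340°; wrapped into (−180°, 180°]: 39.660°.
Δφ = -13.576 − 1.328 = -14.904°.
a = sin²(Δφ/2) + cos φ₁ · cos φ₂ · sin²(Δλ/2) = 0.128653.
c = 2·atan2(√a, √(1−a)) = 0.73371 rad → d = 6371·c ≈ 4674.48 km ≈ 2524.02 nmi.

2524 nmi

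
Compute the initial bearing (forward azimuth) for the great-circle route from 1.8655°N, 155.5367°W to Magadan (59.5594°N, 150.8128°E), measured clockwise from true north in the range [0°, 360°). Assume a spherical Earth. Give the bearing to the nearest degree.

Δλ = 150.8128 − -155.5367 = 306.3495°; wrapped into (−180°, 180°]: -53.6505°.
θ = atan2( sin Δλ · cos φ₂ , cos φ₁ · sin φ₂ − sin φ₁ · cos φ₂ · cos Δλ )
  = atan2(-0.40806, 0.85192) = -25.594° → normalised to [0°, 360°): 334.406°.

334°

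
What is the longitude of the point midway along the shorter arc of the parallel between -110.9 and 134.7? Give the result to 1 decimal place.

-168.1°

Signed shortest Δλ from -110.9° to +134.7° is -114.4°.
Midpoint longitude = -110.9° + (-114.4°)/2 = -110.9° − 57.2° = -168.1°.
(The naïve average (-110.9 + +134.7)/2 = 11.9° is on the wrong side of the globe.)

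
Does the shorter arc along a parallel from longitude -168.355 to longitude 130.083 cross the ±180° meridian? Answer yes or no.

Yes

Naïve |130.083 − -168.355| = 298.438° > 180°, so the shorter arc goes the other way round — across 180°.
Signed shortest Δλ = ((130.083 − -168.355 + 180) mod 360) − 180 = -61.562°.
Going west by 61.562° from -168.355° passes through 180° before reaching +130.083°.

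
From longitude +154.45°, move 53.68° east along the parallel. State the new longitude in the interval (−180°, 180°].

-151.87°

Start at +154.45°; shift +53.68° → +208.13°.
+208.13° lies outside (−180°, 180°]; subtract 360° → -151.87°.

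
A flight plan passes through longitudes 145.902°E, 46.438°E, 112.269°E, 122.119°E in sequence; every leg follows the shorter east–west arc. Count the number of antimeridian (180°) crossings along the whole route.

Leg 1: +145.902° → +46.438°, shortest Δλ = -99.464° (west) — does not cross 180°.
Leg 2: +46.438° → +112.269°, shortest Δλ = 65.831° (east) — does not cross 180°.
Leg 3: +112.269° → +122.119°, shortest Δλ = 9.85° (east) — does not cross 180°.
Total crossings: 0.

0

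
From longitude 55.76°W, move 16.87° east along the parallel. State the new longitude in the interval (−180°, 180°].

38.89°W

Start at -55.76°; shift +16.87° → -38.89°.
-38.89° already lies in (−180°, 180°].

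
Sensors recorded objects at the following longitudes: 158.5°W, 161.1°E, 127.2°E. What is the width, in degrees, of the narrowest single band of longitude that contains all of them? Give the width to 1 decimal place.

74.3°

Sort the longitudes: -158.5°, +127.2°, +161.1°.
Eastward gaps between consecutive values (wrapping around): 285.7°, 33.9°, 40.4°.
Largest gap = 285.7° ⇒ minimal covering band is its complement: 360° − 285.7° = 74.3°.
Band runs from +127.2° eastward to -158.5°, crossing the antimeridian.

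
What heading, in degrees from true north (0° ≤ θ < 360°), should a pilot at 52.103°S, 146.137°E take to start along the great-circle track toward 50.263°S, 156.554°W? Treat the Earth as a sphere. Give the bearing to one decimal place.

110.4°

Δλ = -156.554 − 146.137 = -302.691°; wrapped into (−180°, 180°]: 57.309°.
θ = atan2( sin Δλ · cos φ₂ , cos φ₁ · sin φ₂ − sin φ₁ · cos φ₂ · cos Δλ )
  = atan2(0.53800, -0.19989) = 110.382° → normalised to [0°, 360°): 110.382°.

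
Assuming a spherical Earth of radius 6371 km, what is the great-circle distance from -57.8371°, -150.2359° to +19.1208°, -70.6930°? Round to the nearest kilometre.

11200 km

Δλ = -70.6930 − -150.2359 = 79.5429°.
Δφ = 19.1208 − -57.8371 = 76.9579°.
a = sin²(Δφ/2) + cos φ₁ · cos φ₂ · sin²(Δλ/2) = 0.593003.
c = 2·atan2(√a, √(1−a)) = 1.75789 rad → d = 6371·c ≈ 11199.53 km.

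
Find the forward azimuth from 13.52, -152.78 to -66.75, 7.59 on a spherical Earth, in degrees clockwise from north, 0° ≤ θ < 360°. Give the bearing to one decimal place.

170.7°

Δλ = 7.59 − -152.78 = 160.37°.
θ = atan2( sin Δλ · cos φ₂ , cos φ₁ · sin φ₂ − sin φ₁ · cos φ₂ · cos Δλ )
  = atan2(0.13261, -0.80641) = 170.661° → normalised to [0°, 360°): 170.661°.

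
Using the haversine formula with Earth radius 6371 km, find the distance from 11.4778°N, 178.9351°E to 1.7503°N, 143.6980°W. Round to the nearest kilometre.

4261 km

Δλ = -143.6980 − 178.9351 = -322.6331°; wrapped into (−180°, 180°]: 37.3669°.
Δφ = 1.7503 − 11.4778 = -9.7275°.
a = sin²(Δφ/2) + cos φ₁ · cos φ₂ · sin²(Δλ/2) = 0.107707.
c = 2·atan2(√a, √(1−a)) = 0.66877 rad → d = 6371·c ≈ 4260.72 km.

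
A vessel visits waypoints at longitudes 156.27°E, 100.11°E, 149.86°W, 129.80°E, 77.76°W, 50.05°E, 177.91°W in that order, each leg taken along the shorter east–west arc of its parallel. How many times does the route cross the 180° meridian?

4

Leg 1: +156.27° → +100.11°, shortest Δλ = -56.16° (west) — does not cross 180°.
Leg 2: +100.11° → -149.86°, shortest Δλ = 110.03° (east) — crosses 180°.
Leg 3: -149.86° → +129.80°, shortest Δλ = -80.34° (west) — crosses 180°.
Leg 4: +129.80° → -77.76°, shortest Δλ = 152.44° (east) — crosses 180°.
Leg 5: -77.76° → +50.05°, shortest Δλ = 127.81° (east) — does not cross 180°.
Leg 6: +50.05° → -177.91°, shortest Δλ = 132.04° (east) — crosses 180°.
Total crossings: 4.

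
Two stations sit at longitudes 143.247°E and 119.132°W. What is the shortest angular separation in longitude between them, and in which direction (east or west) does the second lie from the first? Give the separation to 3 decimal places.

Raw difference: -119.132 − 143.247 = -262.379°.
Normalise into (−180°, 180°]: -262.379° + 360° = 97.621°.
Positive ⇒ the second point lies to the east; separation 97.621°.

97.621° east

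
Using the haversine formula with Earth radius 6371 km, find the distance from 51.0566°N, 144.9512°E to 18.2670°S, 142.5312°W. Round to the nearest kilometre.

10419 km

Δλ = -142.5312 − 144.9512 = -287.4824°; wrapped into (−180°, 180°]: 72.5176°.
Δφ = -18.2670 − 51.0566 = -69.3236°.
a = sin²(Δφ/2) + cos φ₁ · cos φ₂ · sin²(Δλ/2) = 0.532239.
c = 2·atan2(√a, √(1−a)) = 1.63532 rad → d = 6371·c ≈ 10418.62 km.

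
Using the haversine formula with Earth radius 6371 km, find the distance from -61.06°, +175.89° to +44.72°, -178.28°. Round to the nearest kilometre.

Δλ = -178.28 − 175.89 = -354.17°; wrapped into (−180°, 180°]: 5.83°.
Δφ = 44.72 − -61.06 = 105.78°.
a = sin²(Δφ/2) + cos φ₁ · cos φ₂ · sin²(Δλ/2) = 0.636861.
c = 2·atan2(√a, √(1−a)) = 1.84806 rad → d = 6371·c ≈ 11773.98 km.

11774 km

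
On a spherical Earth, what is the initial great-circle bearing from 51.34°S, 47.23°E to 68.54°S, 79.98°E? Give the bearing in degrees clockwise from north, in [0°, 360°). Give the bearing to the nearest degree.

150°

Δλ = 79.98 − 47.23 = 32.75°.
θ = atan2( sin Δλ · cos φ₂ , cos φ₁ · sin φ₂ − sin φ₁ · cos φ₂ · cos Δλ )
  = atan2(0.19792, -0.34112) = 149.878° → normalised to [0°, 360°): 149.878°.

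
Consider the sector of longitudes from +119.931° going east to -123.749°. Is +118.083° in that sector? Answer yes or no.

No

Band width going east from +119.931° to -123.749°: ((-123.749 − 119.931) mod 360) = 116.320°.
Offset of +118.083° east of the west edge: ((118.083 − 119.931) mod 360) = 358.152°.
358.152° > 116.320° ⇒ outside.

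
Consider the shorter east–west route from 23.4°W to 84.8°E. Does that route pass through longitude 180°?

Signed shortest Δλ = ((84.8 − -23.4 + 180) mod 360) − 180 = 108.2°.
Going east by 108.2° from -23.4° reaches +84.8° without touching 180°.

No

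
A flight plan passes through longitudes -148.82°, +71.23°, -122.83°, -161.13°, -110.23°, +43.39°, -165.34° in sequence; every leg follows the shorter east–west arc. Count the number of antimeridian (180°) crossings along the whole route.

Leg 1: -148.82° → +71.23°, shortest Δλ = -139.95° (west) — crosses 180°.
Leg 2: +71.23° → -122.83°, shortest Δλ = 165.94° (east) — crosses 180°.
Leg 3: -122.83° → -161.13°, shortest Δλ = -38.3° (west) — does not cross 180°.
Leg 4: -161.13° → -110.23°, shortest Δλ = 50.9° (east) — does not cross 180°.
Leg 5: -110.23° → +43.39°, shortest Δλ = 153.62° (east) — does not cross 180°.
Leg 6: +43.39° → -165.34°, shortest Δλ = 151.27° (east) — crosses 180°.
Total crossings: 3.

3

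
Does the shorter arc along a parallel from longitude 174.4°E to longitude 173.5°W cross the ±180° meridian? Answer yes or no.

Naïve |-173.5 − 174.4| = 347.9° > 180°, so the shorter arc goes the other way round — across 180°.
Signed shortest Δλ = ((-173.5 − 174.4 + 180) mod 360) − 180 = 12.1°.
Going east by 12.1° from +174.4° passes through 180° before reaching -173.5°.

Yes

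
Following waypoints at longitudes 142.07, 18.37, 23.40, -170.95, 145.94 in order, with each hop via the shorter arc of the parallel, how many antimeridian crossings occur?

Leg 1: +142.07° → +18.37°, shortest Δλ = -123.7° (west) — does not cross 180°.
Leg 2: +18.37° → +23.40°, shortest Δλ = 5.03° (east) — does not cross 180°.
Leg 3: +23.40° → -170.95°, shortest Δλ = 165.65° (east) — crosses 180°.
Leg 4: -170.95° → +145.94°, shortest Δλ = -43.11° (west) — crosses 180°.
Total crossings: 2.

2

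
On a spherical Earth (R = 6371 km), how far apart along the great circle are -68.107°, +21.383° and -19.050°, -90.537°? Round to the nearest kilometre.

Δλ = -90.537 − 21.383 = -111.920°.
Δφ = -19.050 − -68.107 = 49.057°.
a = sin²(Δφ/2) + cos φ₁ · cos φ₂ · sin²(Δλ/2) = 0.414360.
c = 2·atan2(√a, √(1−a)) = 1.39867 rad → d = 6371·c ≈ 8910.92 km.

8911 km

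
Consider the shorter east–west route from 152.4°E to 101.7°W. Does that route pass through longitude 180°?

Naïve |-101.7 − 152.4| = 254.1° > 180°, so the shorter arc goes the other way round — across 180°.
Signed shortest Δλ = ((-101.7 − 152.4 + 180) mod 360) − 180 = 105.9°.
Going east by 105.9° from +152.4° passes through 180° before reaching -101.7°.

Yes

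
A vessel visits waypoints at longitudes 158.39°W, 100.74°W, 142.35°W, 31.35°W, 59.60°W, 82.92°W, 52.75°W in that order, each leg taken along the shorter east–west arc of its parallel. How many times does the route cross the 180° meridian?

Leg 1: -158.39° → -100.74°, shortest Δλ = 57.65° (east) — does not cross 180°.
Leg 2: -100.74° → -142.35°, shortest Δλ = -41.61° (west) — does not cross 180°.
Leg 3: -142.35° → -31.35°, shortest Δλ = 111.0° (east) — does not cross 180°.
Leg 4: -31.35° → -59.60°, shortest Δλ = -28.25° (west) — does not cross 180°.
Leg 5: -59.60° → -82.92°, shortest Δλ = -23.32° (west) — does not cross 180°.
Leg 6: -82.92° → -52.75°, shortest Δλ = 30.17° (east) — does not cross 180°.
Total crossings: 0.

0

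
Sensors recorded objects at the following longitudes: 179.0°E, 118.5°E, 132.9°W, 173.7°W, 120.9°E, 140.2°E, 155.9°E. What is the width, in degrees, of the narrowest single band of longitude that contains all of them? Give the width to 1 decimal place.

108.6°

Sort the longitudes: -173.7°, -132.9°, +118.5°, +120.9°, +140.2°, +155.9°, +179.0°.
Eastward gaps between consecutive values (wrapping around): 40.8°, 251.4°, 2.4°, 19.3°, 15.7°, 23.1°, 7.3°.
Largest gap = 251.4° ⇒ minimal covering band is its complement: 360° − 251.4° = 108.6°.
Band runs from +118.5° eastward to -132.9°, crossing the antimeridian.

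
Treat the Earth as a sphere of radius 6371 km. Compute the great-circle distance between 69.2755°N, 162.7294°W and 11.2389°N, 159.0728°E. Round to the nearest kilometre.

6998 km

Δλ = 159.0728 − -162.7294 = 321.8022°; wrapped into (−180°, 180°]: -38.1978°.
Δφ = 11.2389 − 69.2755 = -58.0366°.
a = sin²(Δφ/2) + cos φ₁ · cos φ₂ · sin²(Δλ/2) = 0.272470.
c = 2·atan2(√a, √(1−a)) = 1.09836 rad → d = 6371·c ≈ 6997.64 km.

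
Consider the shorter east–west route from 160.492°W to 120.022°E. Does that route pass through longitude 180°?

Yes

Naïve |120.022 − -160.492| = 280.514° > 180°, so the shorter arc goes the other way round — across 180°.
Signed shortest Δλ = ((120.022 − -160.492 + 180) mod 360) − 180 = -79.486°.
Going west by 79.486° from -160.492° passes through 180° before reaching +120.022°.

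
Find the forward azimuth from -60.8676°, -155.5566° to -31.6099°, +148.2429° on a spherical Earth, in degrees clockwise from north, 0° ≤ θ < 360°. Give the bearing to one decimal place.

282.6°

Δλ = 148.2429 − -155.5566 = 303.7995°; wrapped into (−180°, 180°]: -56.2005°.
θ = atan2( sin Δλ · cos φ₂ , cos φ₁ · sin φ₂ − sin φ₁ · cos φ₂ · cos Δλ )
  = atan2(-0.70770, 0.15866) = -77.364° → normalised to [0°, 360°): 282.636°.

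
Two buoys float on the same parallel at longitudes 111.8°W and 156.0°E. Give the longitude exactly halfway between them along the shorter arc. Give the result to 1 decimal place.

Signed shortest Δλ from -111.8° to +156.0° is -92.2°.
Midpoint longitude = -111.8° + (-92.2°)/2 = -111.8° − 46.1° = -157.9°.
(The naïve average (-111.8 + +156.0)/2 = 22.1° is on the wrong side of the globe.)

157.9°W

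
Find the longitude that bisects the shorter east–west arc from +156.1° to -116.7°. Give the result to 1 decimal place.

Signed shortest Δλ from +156.1° to -116.7° is +87.2°.
Midpoint longitude = +156.1° + (+87.2°)/2 = +156.1° + 43.6° = +199.7°.
Normalise into (−180°, 180°]: -160.3°.
(The naïve average (+156.1 + -116.7)/2 = 19.7° is on the wrong side of the globe.)

-160.3°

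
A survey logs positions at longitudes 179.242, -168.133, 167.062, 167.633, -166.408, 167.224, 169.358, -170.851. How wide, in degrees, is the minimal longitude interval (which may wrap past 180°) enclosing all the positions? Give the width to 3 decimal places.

26.530°

Sort the longitudes: -170.851°, -168.133°, -166.408°, +167.062°, +167.224°, +167.633°, +169.358°, +179.242°.
Eastward gaps between consecutive values (wrapping around): 2.718°, 1.725°, 333.470°, 0.162°, 0.409°, 1.725°, 9.884°, 9.907°.
Largest gap = 333.470° ⇒ minimal covering band is its complement: 360° − 333.470° = 26.530°.
Band runs from +167.062° eastward to -166.408°, crossing the antimeridian.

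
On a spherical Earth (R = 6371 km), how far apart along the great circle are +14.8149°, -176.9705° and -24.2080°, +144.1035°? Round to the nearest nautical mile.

Δλ = 144.1035 − -176.9705 = 321.0740°; wrapped into (−180°, 180°]: -38.9260°.
Δφ = -24.2080 − 14.8149 = -39.0229°.
a = sin²(Δφ/2) + cos φ₁ · cos φ₂ · sin²(Δλ/2) = 0.209445.
c = 2·atan2(√a, √(1−a)) = 0.95070 rad → d = 6371·c ≈ 6056.93 km ≈ 3270.48 nmi.

3270 nmi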